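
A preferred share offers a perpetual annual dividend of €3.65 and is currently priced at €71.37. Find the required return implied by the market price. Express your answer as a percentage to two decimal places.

5.11%

P = C/r ⇒ r = C/P = €3.65/€71.37 = 0.051142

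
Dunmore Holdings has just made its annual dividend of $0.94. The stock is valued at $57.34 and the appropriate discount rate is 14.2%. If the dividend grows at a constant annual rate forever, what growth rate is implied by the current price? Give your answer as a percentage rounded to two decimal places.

12.36%

P = D₀(1+g)/(r−g) ⇒ P(r−g) = D₀(1+g) ⇒ g(P+D₀) = P·r − D₀
g = (P·r − D₀)/(P + D₀) = ($57.34×0.142 − $0.94) / ($57.34 + $0.94) = 0.123581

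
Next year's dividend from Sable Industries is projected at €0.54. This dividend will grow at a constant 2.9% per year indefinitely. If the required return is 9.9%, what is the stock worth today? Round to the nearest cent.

Growing perpetuity: P = D₁ / (r − g) = €0.5400 / (0.099 − 0.029) = €7.71

€7.71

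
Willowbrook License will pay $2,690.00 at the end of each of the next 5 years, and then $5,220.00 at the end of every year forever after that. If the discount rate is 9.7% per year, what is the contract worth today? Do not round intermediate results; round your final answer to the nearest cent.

PV of 5-year annuity: $2,690.00 × [1 − (1+0.097)^−5] / 0.097 = 10275.85126
Perpetuity value at year 5: $5,220.00 / 0.097 = 53814.43299
PV of perpetuity: 53814.43299 / (1+0.097)^5 = 33873.93352
Total PV = 10275.85126 + 33873.93352 = 44149.78478

$44149.78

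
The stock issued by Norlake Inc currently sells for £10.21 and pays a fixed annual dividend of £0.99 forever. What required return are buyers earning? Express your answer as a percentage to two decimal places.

9.70%

P = C/r ⇒ r = C/P = £0.99/£10.21 = 0.096964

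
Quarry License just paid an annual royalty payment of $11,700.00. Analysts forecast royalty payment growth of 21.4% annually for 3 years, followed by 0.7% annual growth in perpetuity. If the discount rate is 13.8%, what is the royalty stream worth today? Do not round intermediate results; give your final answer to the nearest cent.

D_1 = 14203.80000
D_2 = 17243.41320
D_3 = 20933.50362
Terminal value at year 3: TV = D_3×(1+g_2)/(r−g_2) = 21080.03815/0.131 = 160916.32176
P_0 = D_1/(1+r)^1 + D_2/(1+r)^2 + D_3/(1+r)^3 + TV/(1+r)^3
    = 12481.37083 + 13314.92459 + 14204.14627 + 109187.59764 = 149188.03932

$149188.04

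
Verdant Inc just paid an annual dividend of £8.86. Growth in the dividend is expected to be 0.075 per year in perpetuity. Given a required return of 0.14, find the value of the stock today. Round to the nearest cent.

£146.53

D₁ = D₀ × (1 + g) = £8.86 × 1.075 = £9.5245
Growing perpetuity: P = D₁ / (r − g) = £9.5245 / (0.14 − 0.075) = £146.53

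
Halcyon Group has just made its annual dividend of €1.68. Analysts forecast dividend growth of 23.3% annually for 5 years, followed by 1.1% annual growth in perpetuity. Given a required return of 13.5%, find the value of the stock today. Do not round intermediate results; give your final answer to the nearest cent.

D_1 = 2.07144
D_2 = 2.55409
D_3 = 3.14919
D_4 = 3.88295
D_5 = 4.78768
Terminal value at year 5: TV = D_5×(1+g_2)/(r−g_2) = 4.84034/0.124 = 39.03500
P_0 = D_1/(1+r)^1 + D_2/(1+r)^2 + D_3/(1+r)^3 + D_4/(1+r)^4 + D_5/(1+r)^5 + TV/(1+r)^5
    = 1.82506 + 1.98264 + 2.15383 + 2.33980 + 2.54182 + 20.72406 = 31.56720

€31.57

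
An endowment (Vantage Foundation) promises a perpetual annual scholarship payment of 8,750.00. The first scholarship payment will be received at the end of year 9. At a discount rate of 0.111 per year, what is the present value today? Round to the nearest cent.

Value at end of year 8: C / r = 8,750.00 / 0.111 = 78,828.8288
Discount to today: PV = 78,828.8288 / (1 + 0.111)^8 = 78,828.8288 / 2.321200 = 33,960.38

33960.38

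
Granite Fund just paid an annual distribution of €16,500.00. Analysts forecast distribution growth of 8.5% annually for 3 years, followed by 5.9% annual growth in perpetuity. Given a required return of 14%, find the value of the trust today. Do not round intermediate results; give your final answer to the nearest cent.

€230856.87

D_1 = 17902.50000
D_2 = 19424.21250
D_3 = 21075.27056
Terminal value at year 3: TV = D_3×(1+g_2)/(r−g_2) = 22318.71153/0.081 = 275539.64847
P_0 = D_1/(1+r)^1 + D_2/(1+r)^2 + D_3/(1+r)^3 + TV/(1+r)^3
    = 15703.94737 + 14946.30078 + 14225.20733 + 185981.41430 = 230856.86978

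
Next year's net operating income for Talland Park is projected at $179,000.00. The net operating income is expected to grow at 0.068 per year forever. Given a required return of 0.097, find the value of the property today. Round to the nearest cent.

$6172413.79

Growing perpetuity: P = D₁ / (r − g) = $179,000.0000 / (0.097 − 0.068) = $6,172,413.79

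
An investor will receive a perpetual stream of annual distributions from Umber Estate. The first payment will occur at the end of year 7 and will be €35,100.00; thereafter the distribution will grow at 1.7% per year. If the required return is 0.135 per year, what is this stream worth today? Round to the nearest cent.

Value at end of year 6: C₁ / (r − g) = €35,100.00 / (0.135 − 0.017) = €297,457.6271
Discount to today: PV = €297,457.6271 / (1 + 0.135)^6 = €297,457.6271 / 2.137840 = €139,139.34

€139139.34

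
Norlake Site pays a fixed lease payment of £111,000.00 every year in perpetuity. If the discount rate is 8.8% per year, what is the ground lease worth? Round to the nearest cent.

Level perpetuity: PV = C / r = £111,000.00 / 0.088 = £1,261,363.64

£1261363.64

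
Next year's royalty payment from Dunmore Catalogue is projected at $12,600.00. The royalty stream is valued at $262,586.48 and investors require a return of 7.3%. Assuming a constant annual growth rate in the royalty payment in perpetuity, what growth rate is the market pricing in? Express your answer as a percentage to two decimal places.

2.50%

P = D₁/(r−g) ⇒ g = r − D₁/P = 0.073 − $12,600.00/$262,586.48 = 0.025016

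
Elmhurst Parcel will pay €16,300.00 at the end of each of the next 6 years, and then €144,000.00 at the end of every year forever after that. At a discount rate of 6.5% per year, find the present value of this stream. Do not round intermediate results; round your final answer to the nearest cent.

PV of 6-year annuity: €16,300.00 × [1 − (1+0.065)^−6] / 0.065 = 78908.52098
Perpetuity value at year 6: €144,000.00 / 0.065 = 2215384.61538
PV of perpetuity: 2215384.61538 / (1+0.065)^6 = 1518278.66319
Total PV = 78908.52098 + 1518278.66319 = 1597187.18416

€1597187.18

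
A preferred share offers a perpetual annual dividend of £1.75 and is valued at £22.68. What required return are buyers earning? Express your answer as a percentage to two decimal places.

P = C/r ⇒ r = C/P = £1.75/£22.68 = 0.077160

7.72%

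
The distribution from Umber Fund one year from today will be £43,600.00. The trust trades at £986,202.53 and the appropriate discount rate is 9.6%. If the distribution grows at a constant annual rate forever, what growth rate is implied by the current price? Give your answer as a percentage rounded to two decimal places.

P = D₁/(r−g) ⇒ g = r − D₁/P = 0.096 − £43,600.00/£986,202.53 = 0.051790

5.18%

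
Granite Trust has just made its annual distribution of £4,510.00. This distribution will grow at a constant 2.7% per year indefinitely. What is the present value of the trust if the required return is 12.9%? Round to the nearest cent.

D₁ = D₀ × (1 + g) = £4,510.00 × 1.027 = £4,631.7700
Growing perpetuity: P = D₁ / (r − g) = £4,631.7700 / (0.129 − 0.027) = £45,409.51

£45409.51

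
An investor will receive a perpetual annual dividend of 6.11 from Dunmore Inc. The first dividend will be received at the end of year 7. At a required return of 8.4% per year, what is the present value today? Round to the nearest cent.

44.83

Value at end of year 6: C / r = 6.11 / 0.084 = 72.7381
Discount to today: PV = 72.7381 / (1 + 0.084)^6 = 72.7381 / 1.622466 = 44.83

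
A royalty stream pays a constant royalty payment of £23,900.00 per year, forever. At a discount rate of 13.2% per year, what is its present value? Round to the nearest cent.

£181060.61

Level perpetuity: PV = C / r = £23,900.00 / 0.132 = £181,060.61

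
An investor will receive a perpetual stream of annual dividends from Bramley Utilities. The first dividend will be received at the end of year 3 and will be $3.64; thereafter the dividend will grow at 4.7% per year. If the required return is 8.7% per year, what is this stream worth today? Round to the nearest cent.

$77.02

Value at end of year 2: C₁ / (r − g) = $3.64 / (0.087 − 0.047) = $91.0000
Discount to today: PV = $91.0000 / (1 + 0.087)^2 = $91.0000 / 1.181569 = $77.02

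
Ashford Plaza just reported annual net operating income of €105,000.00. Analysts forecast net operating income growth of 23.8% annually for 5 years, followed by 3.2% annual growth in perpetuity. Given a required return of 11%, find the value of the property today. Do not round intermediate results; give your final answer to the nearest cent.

€3134597.98

D_1 = 129990.00000
D_2 = 160927.62000
D_3 = 199228.39356
D_4 = 246644.75123
D_5 = 305346.20202
Terminal value at year 5: TV = D_5×(1+g_2)/(r−g_2) = 315117.28048/0.078 = 4039965.13441
P_0 = D_1/(1+r)^1 + D_2/(1+r)^2 + D_3/(1+r)^3 + D_4/(1+r)^4 + D_5/(1+r)^5 + TV/(1+r)^5
    = 117108.10811 + 130612.46652 + 145674.08428 + 162472.53724 + 181208.10911 + 2397522.67433 = 3134597.97959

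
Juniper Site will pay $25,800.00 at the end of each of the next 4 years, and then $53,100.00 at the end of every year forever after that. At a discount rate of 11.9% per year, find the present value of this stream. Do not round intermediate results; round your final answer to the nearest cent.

PV of 4-year annuity: $25,800.00 × [1 − (1+0.119)^−4] / 0.119 = 78528.94270
Perpetuity value at year 4: $53,100.00 / 0.119 = 446218.48739
PV of perpetuity: 446218.48739 / (1+0.119)^4 = 284594.96580
Total PV = 78528.94270 + 284594.96580 = 363123.90849

$363123.91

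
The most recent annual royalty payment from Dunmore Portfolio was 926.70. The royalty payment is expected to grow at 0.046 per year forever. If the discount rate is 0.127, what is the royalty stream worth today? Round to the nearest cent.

D₁ = D₀ × (1 + g) = 926.70 × 1.046 = 969.3282
Growing perpetuity: P = D₁ / (r − g) = 969.3282 / (0.127 − 0.046) = 11,967.01

11967.01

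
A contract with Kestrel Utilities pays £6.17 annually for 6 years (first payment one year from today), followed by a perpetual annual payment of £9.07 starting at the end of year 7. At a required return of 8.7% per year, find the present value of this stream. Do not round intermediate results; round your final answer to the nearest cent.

£91.13

PV of 6-year annuity: £6.17 × [1 − (1+0.087)^−6] / 0.087 = 27.92744
Perpetuity value at year 6: £9.07 / 0.087 = 104.25287
PV of perpetuity: 104.25287 / (1+0.087)^6 = 63.19908
Total PV = 27.92744 + 63.19908 = 91.12652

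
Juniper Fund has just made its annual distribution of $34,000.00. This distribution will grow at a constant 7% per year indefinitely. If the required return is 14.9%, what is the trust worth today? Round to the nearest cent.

$460506.33

D₁ = D₀ × (1 + g) = $34,000.00 × 1.07 = $36,380.0000
Growing perpetuity: P = D₁ / (r − g) = $36,380.0000 / (0.149 − 0.07) = $460,506.33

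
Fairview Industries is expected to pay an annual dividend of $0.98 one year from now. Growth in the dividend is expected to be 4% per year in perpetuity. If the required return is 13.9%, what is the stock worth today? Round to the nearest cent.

Growing perpetuity: P = D₁ / (r − g) = $0.9800 / (0.139 − 0.04) = $9.90

$9.90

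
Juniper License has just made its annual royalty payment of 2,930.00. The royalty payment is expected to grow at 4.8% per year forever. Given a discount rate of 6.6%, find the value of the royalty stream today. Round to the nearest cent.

170591.11

D₁ = D₀ × (1 + g) = 2,930.00 × 1.048 = 3,070.6400
Growing perpetuity: P = D₁ / (r − g) = 3,070.6400 / (0.066 − 0.048) = 170,591.11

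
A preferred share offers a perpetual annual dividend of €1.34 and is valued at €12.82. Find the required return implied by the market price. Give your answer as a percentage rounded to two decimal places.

10.45%

P = C/r ⇒ r = C/P = €1.34/€12.82 = 0.104524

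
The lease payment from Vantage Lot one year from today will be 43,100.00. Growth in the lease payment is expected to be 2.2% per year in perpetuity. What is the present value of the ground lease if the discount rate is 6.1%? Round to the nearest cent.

Growing perpetuity: P = D₁ / (r − g) = 43,100.0000 / (0.061 − 0.022) = 1,105,128.21

1105128.21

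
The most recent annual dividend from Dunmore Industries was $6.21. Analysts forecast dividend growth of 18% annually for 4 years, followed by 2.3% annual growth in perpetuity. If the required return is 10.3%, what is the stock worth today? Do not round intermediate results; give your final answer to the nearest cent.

$133.51

D_1 = 7.32780
D_2 = 8.64680
D_3 = 10.20323
D_4 = 12.03981
Terminal value at year 4: TV = D_4×(1+g_2)/(r−g_2) = 12.31673/0.08 = 153.95907
P_0 = D_1/(1+r)^1 + D_2/(1+r)^2 + D_3/(1+r)^3 + D_4/(1+r)^4 + TV/(1+r)^4
    = 6.64352 + 7.10730 + 7.60346 + 8.13425 + 104.01674 = 133.50526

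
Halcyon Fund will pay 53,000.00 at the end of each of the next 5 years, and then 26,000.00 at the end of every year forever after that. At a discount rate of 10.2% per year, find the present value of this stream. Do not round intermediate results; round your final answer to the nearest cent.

PV of 5-year annuity: 53,000.00 × [1 − (1+0.102)^−5] / 0.102 = 199889.37368
Perpetuity value at year 5: 26,000.00 / 0.102 = 254901.96078
PV of perpetuity: 254901.96078 / (1+0.102)^5 = 156843.02275
Total PV = 199889.37368 + 156843.02275 = 356732.39644

356732.40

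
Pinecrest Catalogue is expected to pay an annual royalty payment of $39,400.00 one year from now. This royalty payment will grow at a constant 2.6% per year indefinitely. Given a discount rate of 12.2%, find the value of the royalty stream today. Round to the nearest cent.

$410416.67

Growing perpetuity: P = D₁ / (r − g) = $39,400.0000 / (0.122 − 0.026) = $410,416.67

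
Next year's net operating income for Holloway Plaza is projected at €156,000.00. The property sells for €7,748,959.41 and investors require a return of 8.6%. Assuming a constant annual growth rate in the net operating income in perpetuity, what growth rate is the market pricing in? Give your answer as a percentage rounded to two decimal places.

6.59%

P = D₁/(r−g) ⇒ g = r − D₁/P = 0.086 − €156,000.00/€7,748,959.41 = 0.065868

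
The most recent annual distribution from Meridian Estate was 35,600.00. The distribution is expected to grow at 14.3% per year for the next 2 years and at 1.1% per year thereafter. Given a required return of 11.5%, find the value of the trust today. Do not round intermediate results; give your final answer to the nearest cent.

D_1 = 40690.80000
D_2 = 46509.58440
Terminal value at year 2: TV = D_2×(1+g_2)/(r−g_2) = 47021.18983/0.104 = 452126.82527
P_0 = D_1/(1+r)^1 + D_2/(1+r)^2 + TV/(1+r)^2
    = 36493.99103 + 37410.43206 + 363672.56552 = 437576.98862

437576.99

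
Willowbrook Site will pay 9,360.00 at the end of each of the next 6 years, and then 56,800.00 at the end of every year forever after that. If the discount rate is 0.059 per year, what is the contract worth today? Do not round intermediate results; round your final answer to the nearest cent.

728699.26

PV of 6-year annuity: 9,360.00 × [1 − (1+0.059)^−6] / 0.059 = 46171.12032
Perpetuity value at year 6: 56,800.00 / 0.059 = 962711.86441
PV of perpetuity: 962711.86441 / (1+0.059)^6 = 682528.14280
Total PV = 46171.12032 + 682528.14280 = 728699.26313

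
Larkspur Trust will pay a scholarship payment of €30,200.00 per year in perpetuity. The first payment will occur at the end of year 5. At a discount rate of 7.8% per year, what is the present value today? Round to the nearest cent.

€286706.34

Value at end of year 4: C / r = €30,200.00 / 0.078 = €387,179.4872
Discount to today: PV = €387,179.4872 / (1 + 0.078)^4 = €387,179.4872 / 1.350439 = €286,706.34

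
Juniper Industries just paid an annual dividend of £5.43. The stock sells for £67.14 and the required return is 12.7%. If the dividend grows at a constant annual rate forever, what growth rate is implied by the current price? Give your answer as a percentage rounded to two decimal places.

4.27%

P = D₀(1+g)/(r−g) ⇒ P(r−g) = D₀(1+g) ⇒ g(P+D₀) = P·r − D₀
g = (P·r − D₀)/(P + D₀) = (£67.14×0.127 − £5.43) / (£67.14 + £5.43) = 0.042673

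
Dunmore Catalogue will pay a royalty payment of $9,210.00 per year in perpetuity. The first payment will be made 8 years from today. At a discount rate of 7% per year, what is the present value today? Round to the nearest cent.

Value at end of year 7: C / r = $9,210.00 / 0.07 = $131,571.4286
Discount to today: PV = $131,571.4286 / (1 + 0.07)^7 = $131,571.4286 / 1.605781 = $81,936.07

$81936.07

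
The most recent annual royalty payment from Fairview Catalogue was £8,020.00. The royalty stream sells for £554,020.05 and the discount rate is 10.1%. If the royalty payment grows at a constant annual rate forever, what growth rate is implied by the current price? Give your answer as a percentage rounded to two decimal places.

P = D₀(1+g)/(r−g) ⇒ P(r−g) = D₀(1+g) ⇒ g(P+D₀) = P·r − D₀
g = (P·r − D₀)/(P + D₀) = (£554,020.05×0.101 − £8,020.00) / (£554,020.05 + £8,020.00) = 0.085289

8.53%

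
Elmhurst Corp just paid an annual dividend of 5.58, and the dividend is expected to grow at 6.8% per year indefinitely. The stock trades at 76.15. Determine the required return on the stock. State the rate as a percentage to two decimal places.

14.63%

D₁ = 5.58 × 1.068 = 5.9594
P = D₁/(r − g) ⇒ r = D₁/P + g = 5.9594/76.15 + 0.068 = 0.078259 + 0.068 = 0.146259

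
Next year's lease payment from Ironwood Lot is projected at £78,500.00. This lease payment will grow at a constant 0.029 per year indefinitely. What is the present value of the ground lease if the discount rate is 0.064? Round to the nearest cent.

£2242857.14

Growing perpetuity: P = D₁ / (r − g) = £78,500.0000 / (0.064 − 0.029) = £2,242,857.14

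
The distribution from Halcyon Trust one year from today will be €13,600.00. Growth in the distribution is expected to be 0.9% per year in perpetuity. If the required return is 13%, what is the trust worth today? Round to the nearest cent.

€112396.69

Growing perpetuity: P = D₁ / (r − g) = €13,600.0000 / (0.13 − 0.009) = €112,396.69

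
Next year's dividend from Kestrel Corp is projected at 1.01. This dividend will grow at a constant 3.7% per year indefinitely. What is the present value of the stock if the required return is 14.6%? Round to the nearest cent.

9.27

Growing perpetuity: P = D₁ / (r − g) = 1.0100 / (0.146 − 0.037) = 9.27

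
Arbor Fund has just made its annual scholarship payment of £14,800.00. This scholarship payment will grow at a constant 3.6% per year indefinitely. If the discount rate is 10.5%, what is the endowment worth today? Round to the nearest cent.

£222214.49

D₁ = D₀ × (1 + g) = £14,800.00 × 1.036 = £15,332.8000
Growing perpetuity: P = D₁ / (r − g) = £15,332.8000 / (0.105 − 0.036) = £222,214.49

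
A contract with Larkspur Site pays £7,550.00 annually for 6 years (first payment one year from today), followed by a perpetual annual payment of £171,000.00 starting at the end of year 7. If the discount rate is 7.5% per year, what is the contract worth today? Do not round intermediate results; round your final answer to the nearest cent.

£1512790.80

PV of 6-year annuity: £7,550.00 × [1 − (1+0.075)^−6] / 0.075 = 35438.54047
Perpetuity value at year 6: £171,000.00 / 0.075 = 2280000.00000
PV of perpetuity: 2280000.00000 / (1+0.075)^6 = 1477352.26210
Total PV = 35438.54047 + 1477352.26210 = 1512790.80258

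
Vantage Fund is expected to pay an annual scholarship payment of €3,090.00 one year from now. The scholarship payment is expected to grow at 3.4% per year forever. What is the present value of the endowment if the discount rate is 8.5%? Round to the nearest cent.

Growing perpetuity: P = D₁ / (r − g) = €3,090.0000 / (0.085 − 0.034) = €60,588.24

€60588.24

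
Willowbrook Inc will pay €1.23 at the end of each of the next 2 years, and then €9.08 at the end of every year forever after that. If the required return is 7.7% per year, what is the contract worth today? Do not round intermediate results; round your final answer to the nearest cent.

PV of 2-year annuity: €1.23 × [1 − (1+0.077)^−2] / 0.077 = 2.20247
Perpetuity value at year 2: €9.08 / 0.077 = 117.92208
PV of perpetuity: 117.92208 / (1+0.077)^2 = 101.66319
Total PV = 2.20247 + 101.66319 = 103.86566

€103.87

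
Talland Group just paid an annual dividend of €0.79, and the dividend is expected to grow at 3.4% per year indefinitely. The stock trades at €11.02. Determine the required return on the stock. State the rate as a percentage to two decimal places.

10.81%

D₁ = €0.79 × 1.034 = €0.8169
P = D₁/(r − g) ⇒ r = D₁/P + g = €0.8169/€11.02 + 0.034 = 0.074125 + 0.034 = 0.108125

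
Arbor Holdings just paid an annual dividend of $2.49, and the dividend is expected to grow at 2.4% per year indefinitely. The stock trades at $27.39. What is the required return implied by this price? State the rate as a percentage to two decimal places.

11.71%

D₁ = $2.49 × 1.024 = $2.5498
P = D₁/(r − g) ⇒ r = D₁/P + g = $2.5498/$27.39 + 0.024 = 0.093091 + 0.024 = 0.117091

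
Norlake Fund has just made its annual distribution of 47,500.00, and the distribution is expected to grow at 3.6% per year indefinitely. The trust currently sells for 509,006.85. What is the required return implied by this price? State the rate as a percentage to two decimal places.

D₁ = 47,500.00 × 1.036 = 49,210.0000
P = D₁/(r − g) ⇒ r = D₁/P + g = 49,210.0000/509,006.85 + 0.036 = 0.096678 + 0.036 = 0.132678

13.27%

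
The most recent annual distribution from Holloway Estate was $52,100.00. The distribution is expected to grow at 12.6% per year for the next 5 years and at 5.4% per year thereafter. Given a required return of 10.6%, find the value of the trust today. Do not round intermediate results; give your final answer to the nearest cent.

D_1 = 58664.60000
D_2 = 66056.33960
D_3 = 74379.43839
D_4 = 83751.24763
D_5 = 94303.90483
Terminal value at year 5: TV = D_5×(1+g_2)/(r−g_2) = 99396.31569/0.052 = 1911467.60939
P_0 = D_1/(1+r)^1 + D_2/(1+r)^2 + D_3/(1+r)^3 + D_4/(1+r)^4 + D_5/(1+r)^5 + TV/(1+r)^5
    = 53042.13382 + 54001.30441 + 54977.81986 + 55971.99382 + 56984.14560 + 1155024.79743 = 1430002.19494

$1430002.19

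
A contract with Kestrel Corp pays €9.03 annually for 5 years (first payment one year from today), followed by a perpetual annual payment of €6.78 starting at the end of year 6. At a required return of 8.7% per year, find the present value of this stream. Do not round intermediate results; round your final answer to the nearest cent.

€86.75

PV of 5-year annuity: €9.03 × [1 − (1+0.087)^−5] / 0.087 = 35.39867
Perpetuity value at year 5: €6.78 / 0.087 = 77.93103
PV of perpetuity: 77.93103 / (1+0.087)^5 = 51.35263
Total PV = 35.39867 + 51.35263 = 86.75130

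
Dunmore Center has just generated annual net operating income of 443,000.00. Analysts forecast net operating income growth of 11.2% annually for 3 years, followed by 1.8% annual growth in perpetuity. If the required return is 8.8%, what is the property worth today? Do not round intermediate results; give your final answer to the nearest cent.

8266799.76

D_1 = 492616.00000
D_2 = 547788.99200
D_3 = 609141.35910
Terminal value at year 3: TV = D_3×(1+g_2)/(r−g_2) = 620105.90357/0.07 = 8858655.76526
P_0 = D_1/(1+r)^1 + D_2/(1+r)^2 + D_3/(1+r)^3 + TV/(1+r)^3
    = 452772.05882 + 462759.67777 + 472967.61184 + 6878300.41214 = 8266799.76057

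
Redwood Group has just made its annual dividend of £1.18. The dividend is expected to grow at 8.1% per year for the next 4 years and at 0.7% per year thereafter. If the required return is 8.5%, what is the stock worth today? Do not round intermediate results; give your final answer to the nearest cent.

£19.69

D_1 = 1.27558
D_2 = 1.37890
D_3 = 1.49059
D_4 = 1.61133
Terminal value at year 4: TV = D_4×(1+g_2)/(r−g_2) = 1.62261/0.078 = 20.80270
P_0 = D_1/(1+r)^1 + D_2/(1+r)^2 + D_3/(1+r)^3 + D_4/(1+r)^4 + TV/(1+r)^4
    = 1.17565 + 1.17132 + 1.16700 + 1.16270 + 15.01069 = 19.68735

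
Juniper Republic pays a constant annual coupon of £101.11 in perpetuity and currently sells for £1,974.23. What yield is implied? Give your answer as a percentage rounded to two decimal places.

P = C/r ⇒ r = C/P = £101.11/£1,974.23 = 0.051215

5.12%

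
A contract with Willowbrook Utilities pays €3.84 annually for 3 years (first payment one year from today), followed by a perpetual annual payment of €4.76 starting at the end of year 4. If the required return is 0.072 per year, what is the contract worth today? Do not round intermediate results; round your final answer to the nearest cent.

€63.71

PV of 3-year annuity: €3.84 × [1 − (1+0.072)^−3] / 0.072 = 10.04066
Perpetuity value at year 3: €4.76 / 0.072 = 66.11111
PV of perpetuity: 66.11111 / (1+0.072)^3 = 53.66487
Total PV = 10.04066 + 53.66487 = 63.70554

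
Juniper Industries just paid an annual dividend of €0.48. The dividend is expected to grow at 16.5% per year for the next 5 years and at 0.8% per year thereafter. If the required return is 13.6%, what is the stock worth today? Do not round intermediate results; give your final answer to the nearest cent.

D_1 = 0.55920
D_2 = 0.65147
D_3 = 0.75896
D_4 = 0.88419
D_5 = 1.03008
Terminal value at year 5: TV = D_5×(1+g_2)/(r−g_2) = 1.03832/0.128 = 8.11188
P_0 = D_1/(1+r)^1 + D_2/(1+r)^2 + D_3/(1+r)^3 + D_4/(1+r)^4 + D_5/(1+r)^5 + TV/(1+r)^5
    = 0.49225 + 0.50482 + 0.51771 + 0.53092 + 0.54448 + 4.28775 = 6.87793

€6.88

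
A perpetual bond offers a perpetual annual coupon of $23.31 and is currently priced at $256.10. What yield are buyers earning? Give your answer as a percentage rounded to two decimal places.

P = C/r ⇒ r = C/P = $23.31/$256.10 = 0.091019

9.10%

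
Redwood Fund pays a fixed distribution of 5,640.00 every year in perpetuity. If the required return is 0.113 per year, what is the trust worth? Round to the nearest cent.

49911.50

Level perpetuity: PV = C / r = 5,640.00 / 0.113 = 49,911.50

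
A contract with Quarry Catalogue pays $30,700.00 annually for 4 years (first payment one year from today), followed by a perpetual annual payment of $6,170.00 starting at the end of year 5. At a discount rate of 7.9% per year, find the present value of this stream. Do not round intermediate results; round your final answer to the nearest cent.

$159528.91

PV of 4-year annuity: $30,700.00 × [1 − (1+0.079)^−4] / 0.079 = 101909.03901
Perpetuity value at year 4: $6,170.00 / 0.079 = 78101.26582
PV of perpetuity: 78101.26582 / (1+0.079)^4 = 57619.87264
Total PV = 101909.03901 + 57619.87264 = 159528.91165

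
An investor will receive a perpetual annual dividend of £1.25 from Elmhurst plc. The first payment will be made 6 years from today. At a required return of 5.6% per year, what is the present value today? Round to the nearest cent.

£17.00

Value at end of year 5: C / r = £1.25 / 0.056 = £22.3214
Discount to today: PV = £22.3214 / (1 + 0.056)^5 = £22.3214 / 1.313166 = £17.00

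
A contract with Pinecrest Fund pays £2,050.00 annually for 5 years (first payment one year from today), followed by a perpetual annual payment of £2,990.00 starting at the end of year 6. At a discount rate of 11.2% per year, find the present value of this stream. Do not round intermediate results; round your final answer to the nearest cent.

PV of 5-year annuity: £2,050.00 × [1 − (1+0.112)^−5] / 0.112 = 7538.62428
Perpetuity value at year 5: £2,990.00 / 0.112 = 26696.42857
PV of perpetuity: 26696.42857 / (1+0.112)^5 = 15701.06926
Total PV = 7538.62428 + 15701.06926 = 23239.69354

£23239.69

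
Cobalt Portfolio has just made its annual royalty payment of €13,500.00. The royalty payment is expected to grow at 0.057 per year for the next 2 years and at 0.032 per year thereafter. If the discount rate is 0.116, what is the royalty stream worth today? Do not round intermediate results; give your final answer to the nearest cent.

D_1 = 14269.50000
D_2 = 15082.86150
Terminal value at year 2: TV = D_2×(1+g_2)/(r−g_2) = 15565.51307/0.084 = 185303.72700
P_0 = D_1/(1+r)^1 + D_2/(1+r)^2 + TV/(1+r)^2
    = 12786.29032 + 12110.31261 + 148783.84062 = 173680.44355

€173680.44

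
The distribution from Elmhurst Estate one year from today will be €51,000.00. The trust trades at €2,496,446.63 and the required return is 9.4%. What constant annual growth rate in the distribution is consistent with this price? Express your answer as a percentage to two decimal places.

P = D₁/(r−g) ⇒ g = r − D₁/P = 0.094 − €51,000.00/€2,496,446.63 = 0.073571

7.36%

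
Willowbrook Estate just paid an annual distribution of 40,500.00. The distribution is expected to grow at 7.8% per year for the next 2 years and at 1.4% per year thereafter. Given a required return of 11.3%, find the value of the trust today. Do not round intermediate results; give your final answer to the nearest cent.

D_1 = 43659.00000
D_2 = 47064.40200
Terminal value at year 2: TV = D_2×(1+g_2)/(r−g_2) = 47723.30363/0.099 = 482053.57200
P_0 = D_1/(1+r)^1 + D_2/(1+r)^2 + TV/(1+r)^2
    = 39226.41509 + 37992.88003 + 389139.19544 = 466358.49057

466358.49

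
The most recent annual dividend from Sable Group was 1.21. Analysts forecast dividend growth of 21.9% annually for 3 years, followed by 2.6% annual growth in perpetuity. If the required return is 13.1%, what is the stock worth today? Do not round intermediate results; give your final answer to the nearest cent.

D_1 = 1.47499
D_2 = 1.79801
D_3 = 2.19178
Terminal value at year 3: TV = D_3×(1+g_2)/(r−g_2) = 2.24876/0.105 = 21.41680
P_0 = D_1/(1+r)^1 + D_2/(1+r)^2 + D_3/(1+r)^3 + TV/(1+r)^3
    = 1.30415 + 1.40562 + 1.51499 + 14.80358 = 19.02833

19.03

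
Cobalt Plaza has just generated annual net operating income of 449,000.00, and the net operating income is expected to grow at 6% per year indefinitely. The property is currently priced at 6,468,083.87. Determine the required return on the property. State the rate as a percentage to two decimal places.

D₁ = 449,000.00 × 1.06 = 475,940.0000
P = D₁/(r − g) ⇒ r = D₁/P + g = 475,940.0000/6,468,083.87 + 0.06 = 0.073583 + 0.06 = 0.133583

13.36%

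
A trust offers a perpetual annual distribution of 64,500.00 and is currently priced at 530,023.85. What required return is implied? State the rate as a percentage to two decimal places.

P = C/r ⇒ r = C/P = 64,500.00/530,023.85 = 0.121693

12.17%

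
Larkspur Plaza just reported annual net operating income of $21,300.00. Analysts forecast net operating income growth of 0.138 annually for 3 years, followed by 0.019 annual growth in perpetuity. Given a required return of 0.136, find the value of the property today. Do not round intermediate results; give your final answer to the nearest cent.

D_1 = 24239.40000
D_2 = 27584.43720
D_3 = 31391.08953
Terminal value at year 3: TV = D_3×(1+g_2)/(r−g_2) = 31987.52023/0.117 = 273397.60884
P_0 = D_1/(1+r)^1 + D_2/(1+r)^2 + D_3/(1+r)^3 + TV/(1+r)^3
    = 21337.50000 + 21375.06602 + 21412.69818 + 186491.79013 = 250617.05433

$250617.05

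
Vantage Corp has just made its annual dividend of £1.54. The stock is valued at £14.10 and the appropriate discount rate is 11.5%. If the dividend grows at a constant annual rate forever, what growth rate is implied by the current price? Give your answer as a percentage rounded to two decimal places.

P = D₀(1+g)/(r−g) ⇒ P(r−g) = D₀(1+g) ⇒ g(P+D₀) = P·r − D₀
g = (P·r − D₀)/(P + D₀) = (£14.10×0.115 − £1.54) / (£14.10 + £1.54) = 0.005211

0.52%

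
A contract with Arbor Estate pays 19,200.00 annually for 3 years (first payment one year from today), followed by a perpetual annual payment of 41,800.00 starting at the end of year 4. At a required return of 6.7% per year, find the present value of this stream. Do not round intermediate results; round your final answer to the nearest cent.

PV of 3-year annuity: 19,200.00 × [1 − (1+0.067)^−3] / 0.067 = 50664.32505
Perpetuity value at year 3: 41,800.00 / 0.067 = 623880.59701
PV of perpetuity: 623880.59701 / (1+0.067)^3 = 513580.13936
Total PV = 50664.32505 + 513580.13936 = 564244.46441

564244.46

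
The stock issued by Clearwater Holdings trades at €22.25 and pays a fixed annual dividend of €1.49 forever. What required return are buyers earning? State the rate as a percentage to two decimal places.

P = C/r ⇒ r = C/P = €1.49/€22.25 = 0.066966

6.70%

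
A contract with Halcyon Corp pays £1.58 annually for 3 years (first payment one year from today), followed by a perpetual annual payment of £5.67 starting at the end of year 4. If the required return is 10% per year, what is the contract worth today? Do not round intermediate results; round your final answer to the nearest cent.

PV of 3-year annuity: £1.58 × [1 − (1+0.1)^−3] / 0.1 = 3.92923
Perpetuity value at year 3: £5.67 / 0.1 = 56.70000
PV of perpetuity: 56.70000 / (1+0.1)^3 = 42.59955
Total PV = 3.92923 + 42.59955 = 46.52878

£46.53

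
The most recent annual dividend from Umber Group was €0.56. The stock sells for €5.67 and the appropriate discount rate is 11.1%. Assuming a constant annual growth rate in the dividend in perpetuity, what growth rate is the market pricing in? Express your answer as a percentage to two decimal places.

1.11%

P = D₀(1+g)/(r−g) ⇒ P(r−g) = D₀(1+g) ⇒ g(P+D₀) = P·r − D₀
g = (P·r − D₀)/(P + D₀) = (€5.67×0.111 − €0.56) / (€5.67 + €0.56) = 0.011135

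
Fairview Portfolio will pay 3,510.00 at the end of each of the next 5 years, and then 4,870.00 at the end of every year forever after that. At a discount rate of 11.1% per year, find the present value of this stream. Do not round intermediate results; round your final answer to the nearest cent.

38860.07

PV of 5-year annuity: 3,510.00 × [1 − (1+0.111)^−5] / 0.111 = 12940.03134
Perpetuity value at year 5: 4,870.00 / 0.111 = 43873.87387
PV of perpetuity: 43873.87387 / (1+0.111)^5 = 25920.04121
Total PV = 12940.03134 + 25920.04121 = 38860.07256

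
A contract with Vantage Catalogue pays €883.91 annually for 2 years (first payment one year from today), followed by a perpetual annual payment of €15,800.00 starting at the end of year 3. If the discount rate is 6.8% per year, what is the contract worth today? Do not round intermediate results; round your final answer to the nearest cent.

PV of 2-year annuity: €883.91 × [1 − (1+0.068)^−2] / 0.068 = 1602.56656
Perpetuity value at year 2: €15,800.00 / 0.068 = 232352.94118
PV of perpetuity: 232352.94118 / (1+0.068)^2 = 203706.86675
Total PV = 1602.56656 + 203706.86675 = 205309.43331

€205309.43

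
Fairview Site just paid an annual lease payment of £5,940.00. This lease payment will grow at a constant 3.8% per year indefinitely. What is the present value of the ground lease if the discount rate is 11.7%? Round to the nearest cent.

D₁ = D₀ × (1 + g) = £5,940.00 × 1.038 = £6,165.7200
Growing perpetuity: P = D₁ / (r − g) = £6,165.7200 / (0.117 − 0.038) = £78,047.09

£78047.09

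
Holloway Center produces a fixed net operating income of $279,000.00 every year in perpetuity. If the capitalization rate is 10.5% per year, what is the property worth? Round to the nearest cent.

Level perpetuity: PV = C / r = $279,000.00 / 0.105 = $2,657,142.86

$2657142.86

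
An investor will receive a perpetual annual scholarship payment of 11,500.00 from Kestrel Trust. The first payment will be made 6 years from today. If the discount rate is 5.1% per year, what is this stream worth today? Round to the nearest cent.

175838.55

Value at end of year 5: C / r = 11,500.00 / 0.051 = 225,490.1961
Discount to today: PV = 225,490.1961 / (1 + 0.051)^5 = 225,490.1961 / 1.282371 = 175,838.55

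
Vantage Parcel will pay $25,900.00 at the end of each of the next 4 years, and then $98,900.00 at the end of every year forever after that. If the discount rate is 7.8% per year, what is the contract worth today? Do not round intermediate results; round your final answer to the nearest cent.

$1025083.16

PV of 4-year annuity: $25,900.00 × [1 − (1+0.078)^−4] / 0.078 = 86167.36785
Perpetuity value at year 4: $98,900.00 / 0.078 = 1267948.71795
PV of perpetuity: 1267948.71795 / (1+0.078)^4 = 938915.79591
Total PV = 86167.36785 + 938915.79591 = 1025083.16377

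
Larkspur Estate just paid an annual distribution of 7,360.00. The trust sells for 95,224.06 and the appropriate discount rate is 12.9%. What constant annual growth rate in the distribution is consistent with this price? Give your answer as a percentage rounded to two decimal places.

P = D₀(1+g)/(r−g) ⇒ P(r−g) = D₀(1+g) ⇒ g(P+D₀) = P·r − D₀
g = (P·r − D₀)/(P + D₀) = (95,224.06×0.129 − 7,360.00) / (95,224.06 + 7,360.00) = 0.047999

4.80%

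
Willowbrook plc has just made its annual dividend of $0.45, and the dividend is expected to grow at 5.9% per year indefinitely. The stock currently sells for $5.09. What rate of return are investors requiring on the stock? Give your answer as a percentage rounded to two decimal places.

D₁ = $0.45 × 1.059 = $0.4766
P = D₁/(r − g) ⇒ r = D₁/P + g = $0.4766/$5.09 + 0.059 = 0.093625 + 0.059 = 0.152625

15.26%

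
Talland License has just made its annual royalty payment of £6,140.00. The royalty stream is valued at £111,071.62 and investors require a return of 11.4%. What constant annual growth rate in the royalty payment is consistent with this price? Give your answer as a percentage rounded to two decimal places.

P = D₀(1+g)/(r−g) ⇒ P(r−g) = D₀(1+g) ⇒ g(P+D₀) = P·r − D₀
g = (P·r − D₀)/(P + D₀) = (£111,071.62×0.114 − £6,140.00) / (£111,071.62 + £6,140.00) = 0.055644

5.56%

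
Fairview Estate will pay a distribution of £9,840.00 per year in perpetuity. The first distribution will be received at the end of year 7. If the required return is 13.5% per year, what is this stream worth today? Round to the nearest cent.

Value at end of year 6: C / r = £9,840.00 / 0.135 = £72,888.8889
Discount to today: PV = £72,888.8889 / (1 + 0.135)^6 = £72,888.8889 / 2.137840 = £34,094.64

£34094.64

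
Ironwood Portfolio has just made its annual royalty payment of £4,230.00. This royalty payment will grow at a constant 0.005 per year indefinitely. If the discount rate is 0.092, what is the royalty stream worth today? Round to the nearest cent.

£48863.79

D₁ = D₀ × (1 + g) = £4,230.00 × 1.005 = £4,251.1500
Growing perpetuity: P = D₁ / (r − g) = £4,251.1500 / (0.092 − 0.005) = £48,863.79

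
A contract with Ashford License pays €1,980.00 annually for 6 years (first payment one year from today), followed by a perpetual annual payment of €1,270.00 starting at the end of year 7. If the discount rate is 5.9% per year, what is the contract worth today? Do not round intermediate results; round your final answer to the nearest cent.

€25027.72

PV of 6-year annuity: €1,980.00 × [1 − (1+0.059)^−6] / 0.059 = 9766.96776
Perpetuity value at year 6: €1,270.00 / 0.059 = 21525.42373
PV of perpetuity: 21525.42373 / (1+0.059)^6 = 15260.75249
Total PV = 9766.96776 + 15260.75249 = 25027.72025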